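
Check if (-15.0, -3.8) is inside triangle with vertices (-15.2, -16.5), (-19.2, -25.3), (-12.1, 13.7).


Cross products: AB x AP = -49.04, BC x BP = -11.15, CA x CP = -33.33
All same sign? yes

Yes, inside


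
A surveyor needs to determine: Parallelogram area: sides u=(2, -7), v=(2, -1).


|u x v| = |2*(-1) - (-7)*2|
= |(-2) - (-14)| = 12

12


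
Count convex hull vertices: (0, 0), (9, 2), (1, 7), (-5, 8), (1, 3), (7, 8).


Convex hull vertices (CCW): (-5, 8), (0, 0), (9, 2), (7, 8)
Count = 4

4


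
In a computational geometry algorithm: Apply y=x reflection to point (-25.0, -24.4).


Reflection over y=x: (x,y) -> (y,x)
(-25, -24.4) -> (-24.4, -25)

(-24.4, -25)


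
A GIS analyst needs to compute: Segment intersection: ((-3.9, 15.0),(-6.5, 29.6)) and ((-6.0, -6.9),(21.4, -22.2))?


Cross products: d1=632.19, d2=992.45, d3=87.6, d4=-272.66
d1*d2 < 0 and d3*d4 < 0? no

No, they don't intersect


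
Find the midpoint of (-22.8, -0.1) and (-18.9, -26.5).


M = (((-22.8)+(-18.9))/2, ((-0.1)+(-26.5))/2)
= (-20.85, -13.3)

(-20.85, -13.3)


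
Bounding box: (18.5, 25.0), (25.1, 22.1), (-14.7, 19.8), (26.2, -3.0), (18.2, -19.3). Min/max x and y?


x range: [-14.7, 26.2]
y range: [-19.3, 25]
Bounding box: (-14.7,-19.3) to (26.2,25)

(-14.7,-19.3) to (26.2,25)


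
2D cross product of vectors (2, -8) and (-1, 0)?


u x v = u_x*v_y - u_y*v_x = 2*0 - (-8)*(-1)
= 0 - 8 = -8

-8


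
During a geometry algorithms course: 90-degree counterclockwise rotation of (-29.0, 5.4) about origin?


90° CCW: (x,y) -> (-y, x)
(-29,5.4) -> (-5.4, -29)

(-5.4, -29)


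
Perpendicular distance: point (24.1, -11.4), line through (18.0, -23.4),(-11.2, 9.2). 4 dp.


|cross product| = 549.26
|line direction| = sqrt(1915.4) = 43.7653
Distance = 549.26/sqrt(1915.4) = 12.5501

12.5501


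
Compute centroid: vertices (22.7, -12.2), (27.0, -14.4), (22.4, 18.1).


Centroid = ((x_A+x_B+x_C)/3, (y_A+y_B+y_C)/3)
= ((22.7+27+22.4)/3, ((-12.2)+(-14.4)+18.1)/3)
= (24.0333, -2.8333)

(24.0333, -2.8333)


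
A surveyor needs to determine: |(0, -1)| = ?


|u| = sqrt(0^2 + (-1)^2) = sqrt(1) = 1

1


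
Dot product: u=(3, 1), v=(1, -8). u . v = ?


u . v = u_x*v_x + u_y*v_y = 3*1 + 1*(-8)
= 3 + (-8) = -5

-5


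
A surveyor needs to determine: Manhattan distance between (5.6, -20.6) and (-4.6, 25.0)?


|5.6-(-4.6)| + |(-20.6)-25| = 10.2 + 45.6 = 55.8

55.8


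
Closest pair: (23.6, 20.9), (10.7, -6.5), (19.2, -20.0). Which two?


d(P0,P1) = 30.2848, d(P0,P2) = 41.136, d(P1,P2) = 15.9531
Closest: P1 and P2

Closest pair: (10.7, -6.5) and (19.2, -20.0), distance = 15.9531


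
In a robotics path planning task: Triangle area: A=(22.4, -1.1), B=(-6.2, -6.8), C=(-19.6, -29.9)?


Area = |x_A(y_B-y_C) + x_B(y_C-y_A) + x_C(y_A-y_B)|/2
= |517.44 + 178.56 + (-111.72)|/2
= 584.28/2 = 292.14

292.14


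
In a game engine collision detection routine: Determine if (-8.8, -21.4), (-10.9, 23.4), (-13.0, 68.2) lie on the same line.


Cross product: ((-10.9)-(-8.8))*(68.2-(-21.4)) - (23.4-(-21.4))*((-13)-(-8.8))
= 0

Yes, collinear


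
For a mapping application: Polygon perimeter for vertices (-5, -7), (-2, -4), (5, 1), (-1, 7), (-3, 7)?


Sides: (-5, -7)->(-2, -4): sqrt(18) = 4.242641, (-2, -4)->(5, 1): sqrt(74) = 8.602325, (5, 1)->(-1, 7): sqrt(72) = 8.485281, (-1, 7)->(-3, 7): sqrt(4) = 2, (-3, 7)->(-5, -7): sqrt(200) = 14.142136
Sum = 37.472383
Perimeter = 37.4724

37.4724


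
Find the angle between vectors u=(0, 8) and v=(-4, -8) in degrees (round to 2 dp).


u.v = -64, |u| = sqrt(64) = 8, |v| = sqrt(80) = 8.9443
cos(theta) = u.v/(|u||v|) = -64/sqrt(5120) = -0.894427
theta = acos(-0.894427) = 153.43 degrees

153.43 degrees


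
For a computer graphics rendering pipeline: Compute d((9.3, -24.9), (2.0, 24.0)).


dx=-7.3, dy=48.9
d^2 = (-7.3)^2 + 48.9^2 = 2444.5
d = sqrt(2444.5) = 49.4419

49.4419


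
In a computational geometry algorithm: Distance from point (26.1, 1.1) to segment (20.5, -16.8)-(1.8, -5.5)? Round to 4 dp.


Project P onto AB: t = 0.2043 (clamped to [0,1])
Closest point on segment: (16.6788, -14.4909)
Distance: 18.2164

18.2164


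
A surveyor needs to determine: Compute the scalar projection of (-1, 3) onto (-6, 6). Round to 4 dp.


u.v = 24, |v| = sqrt(72) = 8.4853
Scalar projection = u.v / |v| = 24 / sqrt(72) = 2.8284

2.8284


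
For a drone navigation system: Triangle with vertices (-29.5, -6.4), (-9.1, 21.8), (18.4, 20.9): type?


Side lengths squared: AB^2=1211.4, BC^2=757.06, CA^2=3039.7
Sorted: [757.06, 1211.4, 3039.7]
By sides: Scalene, By angles: Obtuse

Scalene, Obtuse


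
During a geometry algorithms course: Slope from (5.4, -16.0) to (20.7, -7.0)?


slope = (y2-y1)/(x2-x1) = ((-7)-(-16))/(20.7-5.4) = 9/15.3 = 0.5882

0.5882


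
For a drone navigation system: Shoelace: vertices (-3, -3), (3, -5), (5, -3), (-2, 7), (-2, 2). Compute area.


Shoelace sum: ((-3)*(-5) - 3*(-3)) + (3*(-3) - 5*(-5)) + (5*7 - (-2)*(-3)) + ((-2)*2 - (-2)*7) + ((-2)*(-3) - (-3)*2)
= 91
Area = |91|/2 = 45.5

45.5


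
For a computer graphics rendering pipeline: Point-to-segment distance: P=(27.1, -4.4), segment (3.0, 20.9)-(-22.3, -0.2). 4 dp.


Project P onto AB: t = 0 (clamped to [0,1])
Closest point on segment: (3, 20.9)
Distance: 34.9414

34.9414


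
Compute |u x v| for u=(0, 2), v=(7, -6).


|u x v| = |0*(-6) - 2*7|
= |0 - 14| = 14

14


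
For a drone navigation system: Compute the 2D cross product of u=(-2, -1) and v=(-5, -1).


u x v = u_x*v_y - u_y*v_x = (-2)*(-1) - (-1)*(-5)
= 2 - 5 = -3

-3


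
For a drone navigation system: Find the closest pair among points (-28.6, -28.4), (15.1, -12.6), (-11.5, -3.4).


d(P0,P1) = 46.4686, d(P0,P2) = 30.2888, d(P1,P2) = 28.146
Closest: P1 and P2

Closest pair: (15.1, -12.6) and (-11.5, -3.4), distance = 28.146


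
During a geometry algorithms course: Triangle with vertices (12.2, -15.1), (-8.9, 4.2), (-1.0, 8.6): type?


Side lengths squared: AB^2=817.7, BC^2=81.77, CA^2=735.93
Sorted: [81.77, 735.93, 817.7]
By sides: Scalene, By angles: Right

Scalene, Right


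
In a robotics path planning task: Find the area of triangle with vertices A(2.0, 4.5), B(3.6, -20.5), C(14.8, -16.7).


Area = |x_A(y_B-y_C) + x_B(y_C-y_A) + x_C(y_A-y_B)|/2
= |(-7.6) + (-76.32) + 370|/2
= 286.08/2 = 143.04

143.04


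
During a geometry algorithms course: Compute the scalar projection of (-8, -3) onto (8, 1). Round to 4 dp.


u.v = -67, |v| = sqrt(65) = 8.0623
Scalar projection = u.v / |v| = -67 / sqrt(65) = -8.3103

-8.3103


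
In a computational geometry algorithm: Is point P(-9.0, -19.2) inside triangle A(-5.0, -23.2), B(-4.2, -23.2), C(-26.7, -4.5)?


Cross products: AB x AP = 3.2, BC x BP = -0.24, CA x CP = 12
All same sign? no

No, outside


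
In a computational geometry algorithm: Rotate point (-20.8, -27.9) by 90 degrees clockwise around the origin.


90° CW: (x,y) -> (y, -x)
(-20.8,-27.9) -> (-27.9, 20.8)

(-27.9, 20.8)


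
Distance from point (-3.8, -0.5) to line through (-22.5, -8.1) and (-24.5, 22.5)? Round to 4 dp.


|cross product| = 587.42
|line direction| = sqrt(940.36) = 30.6653
Distance = 587.42/sqrt(940.36) = 19.1559

19.1559


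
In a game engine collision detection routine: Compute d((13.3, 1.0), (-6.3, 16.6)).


dx=-19.6, dy=15.6
d^2 = (-19.6)^2 + 15.6^2 = 627.52
d = sqrt(627.52) = 25.0503

25.0503


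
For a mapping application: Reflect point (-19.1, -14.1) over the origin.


Reflection over origin: (x,y) -> (-x,-y)
(-19.1, -14.1) -> (19.1, 14.1)

(19.1, 14.1)


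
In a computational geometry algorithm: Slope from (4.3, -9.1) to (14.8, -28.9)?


slope = (y2-y1)/(x2-x1) = ((-28.9)-(-9.1))/(14.8-4.3) = (-19.8)/10.5 = -1.8857

-1.8857


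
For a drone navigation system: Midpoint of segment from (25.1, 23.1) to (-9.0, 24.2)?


M = ((25.1+(-9))/2, (23.1+24.2)/2)
= (8.05, 23.65)

(8.05, 23.65)


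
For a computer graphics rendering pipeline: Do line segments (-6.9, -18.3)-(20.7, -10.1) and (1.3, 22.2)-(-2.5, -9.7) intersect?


Cross products: d1=-107.68, d2=741.6, d3=1050.56, d4=201.28
d1*d2 < 0 and d3*d4 < 0? no

No, they don't intersect


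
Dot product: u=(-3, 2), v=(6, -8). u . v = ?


u . v = u_x*v_x + u_y*v_y = (-3)*6 + 2*(-8)
= (-18) + (-16) = -34

-34


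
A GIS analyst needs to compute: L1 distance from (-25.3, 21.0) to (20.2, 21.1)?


|(-25.3)-20.2| + |21-21.1| = 45.5 + 0.1 = 45.6

45.6


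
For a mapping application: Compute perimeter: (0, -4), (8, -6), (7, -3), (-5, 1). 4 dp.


Sides: (0, -4)->(8, -6): sqrt(68) = 8.246211, (8, -6)->(7, -3): sqrt(10) = 3.162278, (7, -3)->(-5, 1): sqrt(160) = 12.649111, (-5, 1)->(0, -4): sqrt(50) = 7.071068
Sum = 31.128668
Perimeter = 31.1287

31.1287


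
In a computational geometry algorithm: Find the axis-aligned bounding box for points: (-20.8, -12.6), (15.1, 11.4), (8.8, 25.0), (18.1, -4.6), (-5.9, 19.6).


x range: [-20.8, 18.1]
y range: [-12.6, 25]
Bounding box: (-20.8,-12.6) to (18.1,25)

(-20.8,-12.6) to (18.1,25)


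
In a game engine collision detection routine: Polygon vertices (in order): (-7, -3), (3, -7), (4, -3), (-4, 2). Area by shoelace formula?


Shoelace sum: ((-7)*(-7) - 3*(-3)) + (3*(-3) - 4*(-7)) + (4*2 - (-4)*(-3)) + ((-4)*(-3) - (-7)*2)
= 99
Area = |99|/2 = 49.5

49.5


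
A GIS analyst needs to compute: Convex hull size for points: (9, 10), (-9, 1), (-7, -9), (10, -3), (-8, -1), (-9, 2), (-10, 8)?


Convex hull vertices (CCW): (-10, 8), (-9, 1), (-7, -9), (10, -3), (9, 10)
Count = 5

5


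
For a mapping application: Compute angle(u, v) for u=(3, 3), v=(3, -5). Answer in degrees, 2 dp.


u.v = -6, |u| = sqrt(18) = 4.2426, |v| = sqrt(34) = 5.831
cos(theta) = u.v/(|u||v|) = -6/sqrt(612) = -0.242536
theta = acos(-0.242536) = 104.04 degrees

104.04 degrees


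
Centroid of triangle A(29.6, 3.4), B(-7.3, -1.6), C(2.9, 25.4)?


Centroid = ((x_A+x_B+x_C)/3, (y_A+y_B+y_C)/3)
= ((29.6+(-7.3)+2.9)/3, (3.4+(-1.6)+25.4)/3)
= (8.4, 9.0667)

(8.4, 9.0667)


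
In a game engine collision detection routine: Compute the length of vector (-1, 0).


|u| = sqrt((-1)^2 + 0^2) = sqrt(1) = 1

1


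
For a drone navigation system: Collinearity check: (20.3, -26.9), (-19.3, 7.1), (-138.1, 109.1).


Cross product: ((-19.3)-20.3)*(109.1-(-26.9)) - (7.1-(-26.9))*((-138.1)-20.3)
= 0

Yes, collinear


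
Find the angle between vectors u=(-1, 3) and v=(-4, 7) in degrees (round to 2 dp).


u.v = 25, |u| = sqrt(10) = 3.1623, |v| = sqrt(65) = 8.0623
cos(theta) = u.v/(|u||v|) = 25/sqrt(650) = 0.980581
theta = acos(0.980581) = 11.31 degrees

11.31 degrees


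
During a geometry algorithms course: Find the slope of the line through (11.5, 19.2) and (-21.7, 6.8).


slope = (y2-y1)/(x2-x1) = (6.8-19.2)/((-21.7)-11.5) = (-12.4)/(-33.2) = 0.3735

0.3735


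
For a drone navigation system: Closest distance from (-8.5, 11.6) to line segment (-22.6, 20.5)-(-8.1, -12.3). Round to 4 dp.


Project P onto AB: t = 0.386 (clamped to [0,1])
Closest point on segment: (-17.0037, 7.8407)
Distance: 9.2976

9.2976


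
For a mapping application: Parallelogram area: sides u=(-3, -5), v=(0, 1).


|u x v| = |(-3)*1 - (-5)*0|
= |(-3) - 0| = 3

3


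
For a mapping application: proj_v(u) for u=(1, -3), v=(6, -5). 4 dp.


u.v = 21, |v| = sqrt(61) = 7.8102
Scalar projection = u.v / |v| = 21 / sqrt(61) = 2.6888

2.6888


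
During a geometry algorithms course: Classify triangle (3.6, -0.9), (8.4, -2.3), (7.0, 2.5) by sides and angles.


Side lengths squared: AB^2=25, BC^2=25, CA^2=23.12
Sorted: [23.12, 25, 25]
By sides: Isosceles, By angles: Acute

Isosceles, Acute


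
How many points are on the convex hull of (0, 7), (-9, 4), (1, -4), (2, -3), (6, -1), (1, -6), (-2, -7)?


Convex hull vertices (CCW): (-9, 4), (-2, -7), (1, -6), (6, -1), (0, 7)
Count = 5

5


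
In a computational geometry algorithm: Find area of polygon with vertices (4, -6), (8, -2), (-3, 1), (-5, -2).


Shoelace sum: (4*(-2) - 8*(-6)) + (8*1 - (-3)*(-2)) + ((-3)*(-2) - (-5)*1) + ((-5)*(-6) - 4*(-2))
= 91
Area = |91|/2 = 45.5

45.5


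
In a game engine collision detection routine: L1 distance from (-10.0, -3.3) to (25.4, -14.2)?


|(-10)-25.4| + |(-3.3)-(-14.2)| = 35.4 + 10.9 = 46.3

46.3


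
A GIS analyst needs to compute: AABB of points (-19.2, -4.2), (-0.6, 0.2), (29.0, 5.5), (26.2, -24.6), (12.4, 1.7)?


x range: [-19.2, 29]
y range: [-24.6, 5.5]
Bounding box: (-19.2,-24.6) to (29,5.5)

(-19.2,-24.6) to (29,5.5)


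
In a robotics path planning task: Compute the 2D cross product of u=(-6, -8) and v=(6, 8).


u x v = u_x*v_y - u_y*v_x = (-6)*8 - (-8)*6
= (-48) - (-48) = 0

0


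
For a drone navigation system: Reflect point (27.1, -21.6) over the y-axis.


Reflection over y-axis: (x,y) -> (-x,y)
(27.1, -21.6) -> (-27.1, -21.6)

(-27.1, -21.6)


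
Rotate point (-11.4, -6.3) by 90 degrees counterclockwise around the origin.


90° CCW: (x,y) -> (-y, x)
(-11.4,-6.3) -> (6.3, -11.4)

(6.3, -11.4)


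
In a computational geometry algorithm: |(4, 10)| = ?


|u| = sqrt(4^2 + 10^2) = sqrt(116) = 10.7703

10.7703


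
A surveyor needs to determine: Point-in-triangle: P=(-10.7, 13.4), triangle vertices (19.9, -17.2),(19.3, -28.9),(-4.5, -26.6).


Cross products: AB x AP = -376.38, BC x BP = -937.74, CA x CP = 1034.28
All same sign? no

No, outside


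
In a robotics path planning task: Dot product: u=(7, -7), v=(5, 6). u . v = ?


u . v = u_x*v_x + u_y*v_y = 7*5 + (-7)*6
= 35 + (-42) = -7

-7


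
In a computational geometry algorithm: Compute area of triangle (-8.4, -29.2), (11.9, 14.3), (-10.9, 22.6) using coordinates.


Area = |x_A(y_B-y_C) + x_B(y_C-y_A) + x_C(y_A-y_B)|/2
= |69.72 + 616.42 + 474.15|/2
= 1160.29/2 = 580.145

580.145


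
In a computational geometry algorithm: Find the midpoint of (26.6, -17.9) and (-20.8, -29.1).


M = ((26.6+(-20.8))/2, ((-17.9)+(-29.1))/2)
= (2.9, -23.5)

(2.9, -23.5)


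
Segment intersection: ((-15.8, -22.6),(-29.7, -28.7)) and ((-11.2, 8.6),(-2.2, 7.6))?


Cross products: d1=-285.4, d2=-354.2, d3=-405.62, d4=-336.82
d1*d2 < 0 and d3*d4 < 0? no

No, they don't intersect


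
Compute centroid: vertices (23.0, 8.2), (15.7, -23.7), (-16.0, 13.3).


Centroid = ((x_A+x_B+x_C)/3, (y_A+y_B+y_C)/3)
= ((23+15.7+(-16))/3, (8.2+(-23.7)+13.3)/3)
= (7.5667, -0.7333)

(7.5667, -0.7333)


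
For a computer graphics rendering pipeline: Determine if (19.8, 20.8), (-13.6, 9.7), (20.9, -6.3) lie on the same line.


Cross product: ((-13.6)-19.8)*((-6.3)-20.8) - (9.7-20.8)*(20.9-19.8)
= 917.35

No, not collinear


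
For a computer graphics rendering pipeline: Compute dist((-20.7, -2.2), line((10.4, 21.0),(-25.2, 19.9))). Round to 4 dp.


|cross product| = 791.71
|line direction| = sqrt(1268.57) = 35.617
Distance = 791.71/sqrt(1268.57) = 22.2284

22.2284


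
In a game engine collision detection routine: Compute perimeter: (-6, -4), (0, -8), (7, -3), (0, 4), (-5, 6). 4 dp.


Sides: (-6, -4)->(0, -8): sqrt(52) = 7.211103, (0, -8)->(7, -3): sqrt(74) = 8.602325, (7, -3)->(0, 4): sqrt(98) = 9.899495, (0, 4)->(-5, 6): sqrt(29) = 5.385165, (-5, 6)->(-6, -4): sqrt(101) = 10.049876
Sum = 41.147964
Perimeter = 41.148

41.148


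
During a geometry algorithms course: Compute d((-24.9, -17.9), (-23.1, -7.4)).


dx=1.8, dy=10.5
d^2 = 1.8^2 + 10.5^2 = 113.49
d = sqrt(113.49) = 10.6532

10.6532


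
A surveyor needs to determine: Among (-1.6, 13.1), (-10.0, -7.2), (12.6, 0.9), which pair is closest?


d(P0,P1) = 21.9693, d(P0,P2) = 18.7211, d(P1,P2) = 24.0077
Closest: P0 and P2

Closest pair: (-1.6, 13.1) and (12.6, 0.9), distance = 18.7211


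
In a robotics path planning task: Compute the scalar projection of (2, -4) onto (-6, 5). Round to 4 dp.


u.v = -32, |v| = sqrt(61) = 7.8102
Scalar projection = u.v / |v| = -32 / sqrt(61) = -4.0972

-4.0972


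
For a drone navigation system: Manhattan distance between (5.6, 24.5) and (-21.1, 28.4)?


|5.6-(-21.1)| + |24.5-28.4| = 26.7 + 3.9 = 30.6

30.6


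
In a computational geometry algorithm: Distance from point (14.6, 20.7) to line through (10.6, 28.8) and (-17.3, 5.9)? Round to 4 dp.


|cross product| = 317.59
|line direction| = sqrt(1302.82) = 36.0946
Distance = 317.59/sqrt(1302.82) = 8.7988

8.7988


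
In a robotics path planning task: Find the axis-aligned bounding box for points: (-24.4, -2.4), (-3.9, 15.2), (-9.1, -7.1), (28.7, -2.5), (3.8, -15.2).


x range: [-24.4, 28.7]
y range: [-15.2, 15.2]
Bounding box: (-24.4,-15.2) to (28.7,15.2)

(-24.4,-15.2) to (28.7,15.2)


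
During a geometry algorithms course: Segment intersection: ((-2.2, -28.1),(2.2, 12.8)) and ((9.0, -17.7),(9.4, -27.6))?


Cross products: d1=-115.04, d2=-55.12, d3=-412.32, d4=-472.24
d1*d2 < 0 and d3*d4 < 0? no

No, they don't intersect


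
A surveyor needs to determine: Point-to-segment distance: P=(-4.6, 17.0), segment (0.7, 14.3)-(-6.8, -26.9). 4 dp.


Project P onto AB: t = 0 (clamped to [0,1])
Closest point on segment: (0.7, 14.3)
Distance: 5.9481

5.9481


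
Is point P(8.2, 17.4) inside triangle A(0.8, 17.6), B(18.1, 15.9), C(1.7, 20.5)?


Cross products: AB x AP = 9.12, BC x BP = 20.94, CA x CP = 21.64
All same sign? yes

Yes, inside


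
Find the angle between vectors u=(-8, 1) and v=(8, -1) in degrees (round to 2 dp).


u.v = -65, |u| = sqrt(65) = 8.0623, |v| = sqrt(65) = 8.0623
cos(theta) = u.v/(|u||v|) = -65/sqrt(4225) = -1
theta = acos(-1) = 180 degrees

180 degrees


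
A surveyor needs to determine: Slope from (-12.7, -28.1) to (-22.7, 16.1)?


slope = (y2-y1)/(x2-x1) = (16.1-(-28.1))/((-22.7)-(-12.7)) = 44.2/(-10) = -4.42

-4.42


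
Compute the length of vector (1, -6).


|u| = sqrt(1^2 + (-6)^2) = sqrt(37) = 6.0828

6.0828


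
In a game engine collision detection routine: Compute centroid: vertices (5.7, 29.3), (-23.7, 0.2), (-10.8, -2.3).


Centroid = ((x_A+x_B+x_C)/3, (y_A+y_B+y_C)/3)
= ((5.7+(-23.7)+(-10.8))/3, (29.3+0.2+(-2.3))/3)
= (-9.6, 9.0667)

(-9.6, 9.0667)


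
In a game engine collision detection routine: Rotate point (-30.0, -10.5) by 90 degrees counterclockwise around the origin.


90° CCW: (x,y) -> (-y, x)
(-30,-10.5) -> (10.5, -30)

(10.5, -30)


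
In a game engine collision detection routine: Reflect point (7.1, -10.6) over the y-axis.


Reflection over y-axis: (x,y) -> (-x,y)
(7.1, -10.6) -> (-7.1, -10.6)

(-7.1, -10.6)


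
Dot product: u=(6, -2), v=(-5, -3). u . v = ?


u . v = u_x*v_x + u_y*v_y = 6*(-5) + (-2)*(-3)
= (-30) + 6 = -24

-24


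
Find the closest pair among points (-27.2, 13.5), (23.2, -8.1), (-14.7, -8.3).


d(P0,P1) = 54.8336, d(P0,P2) = 25.1295, d(P1,P2) = 37.9005
Closest: P0 and P2

Closest pair: (-27.2, 13.5) and (-14.7, -8.3), distance = 25.1295


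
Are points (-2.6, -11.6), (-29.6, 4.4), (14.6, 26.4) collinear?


Cross product: ((-29.6)-(-2.6))*(26.4-(-11.6)) - (4.4-(-11.6))*(14.6-(-2.6))
= -1301.2

No, not collinear


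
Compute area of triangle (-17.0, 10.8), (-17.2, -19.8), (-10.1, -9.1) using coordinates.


Area = |x_A(y_B-y_C) + x_B(y_C-y_A) + x_C(y_A-y_B)|/2
= |181.9 + 342.28 + (-309.06)|/2
= 215.12/2 = 107.56

107.56


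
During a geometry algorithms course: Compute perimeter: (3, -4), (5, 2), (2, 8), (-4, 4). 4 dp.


Sides: (3, -4)->(5, 2): sqrt(40) = 6.324555, (5, 2)->(2, 8): sqrt(45) = 6.708204, (2, 8)->(-4, 4): sqrt(52) = 7.211103, (-4, 4)->(3, -4): sqrt(113) = 10.630146
Sum = 30.874008
Perimeter = 30.874

30.874


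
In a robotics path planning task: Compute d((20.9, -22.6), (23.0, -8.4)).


dx=2.1, dy=14.2
d^2 = 2.1^2 + 14.2^2 = 206.05
d = sqrt(206.05) = 14.3544

14.3544


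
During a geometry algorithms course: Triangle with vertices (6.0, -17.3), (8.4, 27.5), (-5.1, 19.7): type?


Side lengths squared: AB^2=2012.8, BC^2=243.09, CA^2=1492.21
Sorted: [243.09, 1492.21, 2012.8]
By sides: Scalene, By angles: Obtuse

Scalene, Obtuse


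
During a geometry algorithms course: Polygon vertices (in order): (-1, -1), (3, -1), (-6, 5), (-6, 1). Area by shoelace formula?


Shoelace sum: ((-1)*(-1) - 3*(-1)) + (3*5 - (-6)*(-1)) + ((-6)*1 - (-6)*5) + ((-6)*(-1) - (-1)*1)
= 44
Area = |44|/2 = 22

22


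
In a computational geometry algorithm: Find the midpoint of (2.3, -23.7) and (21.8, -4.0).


M = ((2.3+21.8)/2, ((-23.7)+(-4))/2)
= (12.05, -13.85)

(12.05, -13.85)


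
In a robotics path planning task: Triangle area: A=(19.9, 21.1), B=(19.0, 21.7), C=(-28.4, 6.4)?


Area = |x_A(y_B-y_C) + x_B(y_C-y_A) + x_C(y_A-y_B)|/2
= |304.47 + (-279.3) + 17.04|/2
= 42.21/2 = 21.105

21.105


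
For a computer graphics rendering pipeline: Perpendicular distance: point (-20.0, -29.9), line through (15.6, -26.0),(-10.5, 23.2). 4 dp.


|cross product| = 1853.31
|line direction| = sqrt(3101.85) = 55.6943
Distance = 1853.31/sqrt(3101.85) = 33.2765

33.2765


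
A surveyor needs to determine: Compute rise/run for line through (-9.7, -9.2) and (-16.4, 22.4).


slope = (y2-y1)/(x2-x1) = (22.4-(-9.2))/((-16.4)-(-9.7)) = 31.6/(-6.7) = -4.7164

-4.7164


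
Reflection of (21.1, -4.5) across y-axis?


Reflection over y-axis: (x,y) -> (-x,y)
(21.1, -4.5) -> (-21.1, -4.5)

(-21.1, -4.5)


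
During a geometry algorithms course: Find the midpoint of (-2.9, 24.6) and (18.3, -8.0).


M = (((-2.9)+18.3)/2, (24.6+(-8))/2)
= (7.7, 8.3)

(7.7, 8.3)


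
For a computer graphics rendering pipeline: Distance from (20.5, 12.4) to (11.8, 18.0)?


dx=-8.7, dy=5.6
d^2 = (-8.7)^2 + 5.6^2 = 107.05
d = sqrt(107.05) = 10.3465

10.3465


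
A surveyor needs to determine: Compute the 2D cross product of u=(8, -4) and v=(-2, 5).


u x v = u_x*v_y - u_y*v_x = 8*5 - (-4)*(-2)
= 40 - 8 = 32

32


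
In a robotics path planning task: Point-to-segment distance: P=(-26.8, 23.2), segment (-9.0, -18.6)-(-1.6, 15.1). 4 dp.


Project P onto AB: t = 1 (clamped to [0,1])
Closest point on segment: (-1.6, 15.1)
Distance: 26.4698

26.4698


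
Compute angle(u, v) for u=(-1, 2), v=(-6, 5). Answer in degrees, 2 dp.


u.v = 16, |u| = sqrt(5) = 2.2361, |v| = sqrt(61) = 7.8102
cos(theta) = u.v/(|u||v|) = 16/sqrt(305) = 0.916157
theta = acos(0.916157) = 23.63 degrees

23.63 degrees


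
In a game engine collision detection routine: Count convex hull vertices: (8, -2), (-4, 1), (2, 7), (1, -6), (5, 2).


Convex hull vertices (CCW): (-4, 1), (1, -6), (8, -2), (2, 7)
Count = 4

4


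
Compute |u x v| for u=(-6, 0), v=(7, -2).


|u x v| = |(-6)*(-2) - 0*7|
= |12 - 0| = 12

12


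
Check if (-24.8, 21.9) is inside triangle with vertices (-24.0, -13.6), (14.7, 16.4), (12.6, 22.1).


Cross products: AB x AP = 1397.85, BC x BP = 213.6, CA x CP = -1327.86
All same sign? no

No, outside


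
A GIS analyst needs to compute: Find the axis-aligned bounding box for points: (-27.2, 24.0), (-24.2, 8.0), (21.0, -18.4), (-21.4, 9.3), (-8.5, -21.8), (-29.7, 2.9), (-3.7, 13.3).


x range: [-29.7, 21]
y range: [-21.8, 24]
Bounding box: (-29.7,-21.8) to (21,24)

(-29.7,-21.8) to (21,24)


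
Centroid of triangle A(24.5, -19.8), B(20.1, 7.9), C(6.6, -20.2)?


Centroid = ((x_A+x_B+x_C)/3, (y_A+y_B+y_C)/3)
= ((24.5+20.1+6.6)/3, ((-19.8)+7.9+(-20.2))/3)
= (17.0667, -10.7)

(17.0667, -10.7)


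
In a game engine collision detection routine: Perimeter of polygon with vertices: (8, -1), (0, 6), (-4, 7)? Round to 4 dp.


Sides: (8, -1)->(0, 6): sqrt(113) = 10.630146, (0, 6)->(-4, 7): sqrt(17) = 4.123106, (-4, 7)->(8, -1): sqrt(208) = 14.422205
Sum = 29.175457
Perimeter = 29.1755

29.1755


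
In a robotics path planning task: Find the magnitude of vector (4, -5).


|u| = sqrt(4^2 + (-5)^2) = sqrt(41) = 6.4031

6.4031


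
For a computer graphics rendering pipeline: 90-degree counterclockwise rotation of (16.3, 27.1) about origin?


90° CCW: (x,y) -> (-y, x)
(16.3,27.1) -> (-27.1, 16.3)

(-27.1, 16.3)


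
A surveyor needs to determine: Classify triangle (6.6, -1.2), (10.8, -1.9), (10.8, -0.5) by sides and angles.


Side lengths squared: AB^2=18.13, BC^2=1.96, CA^2=18.13
Sorted: [1.96, 18.13, 18.13]
By sides: Isosceles, By angles: Acute

Isosceles, Acute


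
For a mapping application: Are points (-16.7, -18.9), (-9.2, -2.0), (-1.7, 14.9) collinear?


Cross product: ((-9.2)-(-16.7))*(14.9-(-18.9)) - ((-2)-(-18.9))*((-1.7)-(-16.7))
= 0

Yes, collinear


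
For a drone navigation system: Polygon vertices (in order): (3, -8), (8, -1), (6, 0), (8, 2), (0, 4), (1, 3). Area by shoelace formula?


Shoelace sum: (3*(-1) - 8*(-8)) + (8*0 - 6*(-1)) + (6*2 - 8*0) + (8*4 - 0*2) + (0*3 - 1*4) + (1*(-8) - 3*3)
= 90
Area = |90|/2 = 45

45


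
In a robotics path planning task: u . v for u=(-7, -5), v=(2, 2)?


u . v = u_x*v_x + u_y*v_y = (-7)*2 + (-5)*2
= (-14) + (-10) = -24

-24


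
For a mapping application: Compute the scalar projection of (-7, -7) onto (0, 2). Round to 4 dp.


u.v = -14, |v| = sqrt(4) = 2
Scalar projection = u.v / |v| = -14 / sqrt(4) = -7

-7


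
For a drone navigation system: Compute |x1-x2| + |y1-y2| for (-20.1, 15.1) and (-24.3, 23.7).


|(-20.1)-(-24.3)| + |15.1-23.7| = 4.2 + 8.6 = 12.8

12.8


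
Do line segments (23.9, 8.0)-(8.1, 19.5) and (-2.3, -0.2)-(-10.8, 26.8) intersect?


Cross products: d1=-777.1, d2=-448.25, d3=430.86, d4=102.01
d1*d2 < 0 and d3*d4 < 0? no

No, they don't intersect


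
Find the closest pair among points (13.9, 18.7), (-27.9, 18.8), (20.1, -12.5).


d(P0,P1) = 41.8001, d(P0,P2) = 31.8101, d(P1,P2) = 57.3035
Closest: P0 and P2

Closest pair: (13.9, 18.7) and (20.1, -12.5), distance = 31.8101


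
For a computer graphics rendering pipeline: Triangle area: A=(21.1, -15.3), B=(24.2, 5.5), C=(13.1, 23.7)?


Area = |x_A(y_B-y_C) + x_B(y_C-y_A) + x_C(y_A-y_B)|/2
= |(-384.02) + 943.8 + (-272.48)|/2
= 287.3/2 = 143.65

143.65


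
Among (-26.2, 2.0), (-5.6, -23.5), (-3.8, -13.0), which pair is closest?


d(P0,P1) = 32.7812, d(P0,P2) = 26.9585, d(P1,P2) = 10.6532
Closest: P1 and P2

Closest pair: (-5.6, -23.5) and (-3.8, -13.0), distance = 10.6532


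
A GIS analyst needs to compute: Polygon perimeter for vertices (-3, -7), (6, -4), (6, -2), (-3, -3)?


Sides: (-3, -7)->(6, -4): sqrt(90) = 9.486833, (6, -4)->(6, -2): sqrt(4) = 2, (6, -2)->(-3, -3): sqrt(82) = 9.055385, (-3, -3)->(-3, -7): sqrt(16) = 4
Sum = 24.542218
Perimeter = 24.5422

24.5422


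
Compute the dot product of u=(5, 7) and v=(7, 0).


u . v = u_x*v_x + u_y*v_y = 5*7 + 7*0
= 35 + 0 = 35

35


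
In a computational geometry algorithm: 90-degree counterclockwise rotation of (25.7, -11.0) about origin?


90° CCW: (x,y) -> (-y, x)
(25.7,-11) -> (11, 25.7)

(11, 25.7)


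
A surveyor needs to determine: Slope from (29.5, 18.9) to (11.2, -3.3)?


slope = (y2-y1)/(x2-x1) = ((-3.3)-18.9)/(11.2-29.5) = (-22.2)/(-18.3) = 1.2131

1.2131


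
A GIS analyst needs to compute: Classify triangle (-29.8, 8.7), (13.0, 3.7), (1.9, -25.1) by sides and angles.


Side lengths squared: AB^2=1856.84, BC^2=952.65, CA^2=2147.33
Sorted: [952.65, 1856.84, 2147.33]
By sides: Scalene, By angles: Acute

Scalene, Acute


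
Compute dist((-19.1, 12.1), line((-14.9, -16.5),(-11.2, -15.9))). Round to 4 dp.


|cross product| = 108.34
|line direction| = sqrt(14.05) = 3.7483
Distance = 108.34/sqrt(14.05) = 28.9035

28.9035


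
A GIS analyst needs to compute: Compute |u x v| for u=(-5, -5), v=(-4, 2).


|u x v| = |(-5)*2 - (-5)*(-4)|
= |(-10) - 20| = 30

30


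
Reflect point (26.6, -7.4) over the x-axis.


Reflection over x-axis: (x,y) -> (x,-y)
(26.6, -7.4) -> (26.6, 7.4)

(26.6, 7.4)


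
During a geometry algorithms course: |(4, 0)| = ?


|u| = sqrt(4^2 + 0^2) = sqrt(16) = 4

4


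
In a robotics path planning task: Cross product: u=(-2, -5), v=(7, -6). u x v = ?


u x v = u_x*v_y - u_y*v_x = (-2)*(-6) - (-5)*7
= 12 - (-35) = 47

47


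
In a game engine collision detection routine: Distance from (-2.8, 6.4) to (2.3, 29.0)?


dx=5.1, dy=22.6
d^2 = 5.1^2 + 22.6^2 = 536.77
d = sqrt(536.77) = 23.1683

23.1683


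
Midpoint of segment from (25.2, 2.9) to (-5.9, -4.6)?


M = ((25.2+(-5.9))/2, (2.9+(-4.6))/2)
= (9.65, -0.85)

(9.65, -0.85)


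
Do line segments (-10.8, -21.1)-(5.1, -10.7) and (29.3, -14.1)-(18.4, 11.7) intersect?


Cross products: d1=1110.88, d2=587.3, d3=-305.74, d4=217.84
d1*d2 < 0 and d3*d4 < 0? no

No, they don't intersect


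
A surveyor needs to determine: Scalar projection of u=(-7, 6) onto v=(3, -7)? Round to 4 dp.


u.v = -63, |v| = sqrt(58) = 7.6158
Scalar projection = u.v / |v| = -63 / sqrt(58) = -8.2723

-8.2723


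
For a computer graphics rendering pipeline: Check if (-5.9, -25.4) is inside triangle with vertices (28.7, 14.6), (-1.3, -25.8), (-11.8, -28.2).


Cross products: AB x AP = -197.84, BC x BP = -15.24, CA x CP = -139.12
All same sign? yes

Yes, inside


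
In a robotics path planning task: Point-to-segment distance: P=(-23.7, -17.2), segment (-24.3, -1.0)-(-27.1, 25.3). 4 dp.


Project P onto AB: t = 0 (clamped to [0,1])
Closest point on segment: (-24.3, -1)
Distance: 16.2111

16.2111


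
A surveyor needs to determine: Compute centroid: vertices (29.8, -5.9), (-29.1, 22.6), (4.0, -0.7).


Centroid = ((x_A+x_B+x_C)/3, (y_A+y_B+y_C)/3)
= ((29.8+(-29.1)+4)/3, ((-5.9)+22.6+(-0.7))/3)
= (1.5667, 5.3333)

(1.5667, 5.3333)


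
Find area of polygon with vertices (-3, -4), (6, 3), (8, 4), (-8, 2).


Shoelace sum: ((-3)*3 - 6*(-4)) + (6*4 - 8*3) + (8*2 - (-8)*4) + ((-8)*(-4) - (-3)*2)
= 101
Area = |101|/2 = 50.5

50.5


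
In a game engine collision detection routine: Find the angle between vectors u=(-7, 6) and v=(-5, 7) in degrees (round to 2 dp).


u.v = 77, |u| = sqrt(85) = 9.2195, |v| = sqrt(74) = 8.6023
cos(theta) = u.v/(|u||v|) = 77/sqrt(6290) = 0.97088
theta = acos(0.97088) = 13.86 degrees

13.86 degrees


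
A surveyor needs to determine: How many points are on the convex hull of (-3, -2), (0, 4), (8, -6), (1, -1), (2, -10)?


Convex hull vertices (CCW): (-3, -2), (2, -10), (8, -6), (0, 4)
Count = 4

4


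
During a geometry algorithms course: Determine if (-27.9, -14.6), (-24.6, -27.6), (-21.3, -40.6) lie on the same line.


Cross product: ((-24.6)-(-27.9))*((-40.6)-(-14.6)) - ((-27.6)-(-14.6))*((-21.3)-(-27.9))
= 0

Yes, collinear


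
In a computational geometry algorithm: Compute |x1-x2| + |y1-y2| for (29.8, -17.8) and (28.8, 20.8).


|29.8-28.8| + |(-17.8)-20.8| = 1 + 38.6 = 39.6

39.6


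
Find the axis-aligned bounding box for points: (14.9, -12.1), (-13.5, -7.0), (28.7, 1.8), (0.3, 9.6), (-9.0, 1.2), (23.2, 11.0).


x range: [-13.5, 28.7]
y range: [-12.1, 11]
Bounding box: (-13.5,-12.1) to (28.7,11)

(-13.5,-12.1) to (28.7,11)


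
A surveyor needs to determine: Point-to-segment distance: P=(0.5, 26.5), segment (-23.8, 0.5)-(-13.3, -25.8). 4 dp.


Project P onto AB: t = 0 (clamped to [0,1])
Closest point on segment: (-23.8, 0.5)
Distance: 35.5878

35.5878


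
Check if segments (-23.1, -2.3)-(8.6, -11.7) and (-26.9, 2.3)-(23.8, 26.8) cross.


Cross products: d1=-326.32, d2=-1579.55, d3=110.1, d4=1363.33
d1*d2 < 0 and d3*d4 < 0? no

No, they don't intersect


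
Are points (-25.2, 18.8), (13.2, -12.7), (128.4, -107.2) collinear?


Cross product: (13.2-(-25.2))*((-107.2)-18.8) - ((-12.7)-18.8)*(128.4-(-25.2))
= 0

Yes, collinear


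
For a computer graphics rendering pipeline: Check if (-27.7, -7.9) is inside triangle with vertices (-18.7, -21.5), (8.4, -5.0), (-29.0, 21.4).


Cross products: AB x AP = 517.06, BC x BP = 1061.5, CA x CP = -246.02
All same sign? no

No, outside


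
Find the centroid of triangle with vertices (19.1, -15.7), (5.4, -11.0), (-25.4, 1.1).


Centroid = ((x_A+x_B+x_C)/3, (y_A+y_B+y_C)/3)
= ((19.1+5.4+(-25.4))/3, ((-15.7)+(-11)+1.1)/3)
= (-0.3, -8.5333)

(-0.3, -8.5333)


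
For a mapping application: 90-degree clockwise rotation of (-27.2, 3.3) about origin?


90° CW: (x,y) -> (y, -x)
(-27.2,3.3) -> (3.3, 27.2)

(3.3, 27.2)


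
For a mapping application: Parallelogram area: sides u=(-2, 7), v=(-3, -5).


|u x v| = |(-2)*(-5) - 7*(-3)|
= |10 - (-21)| = 31

31


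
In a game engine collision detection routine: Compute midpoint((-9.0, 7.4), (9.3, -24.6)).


M = (((-9)+9.3)/2, (7.4+(-24.6))/2)
= (0.15, -8.6)

(0.15, -8.6)


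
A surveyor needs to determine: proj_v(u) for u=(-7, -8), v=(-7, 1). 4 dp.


u.v = 41, |v| = sqrt(50) = 7.0711
Scalar projection = u.v / |v| = 41 / sqrt(50) = 5.7983

5.7983


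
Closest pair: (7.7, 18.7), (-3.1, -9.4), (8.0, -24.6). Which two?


d(P0,P1) = 30.104, d(P0,P2) = 43.301, d(P1,P2) = 18.8215
Closest: P1 and P2

Closest pair: (-3.1, -9.4) and (8.0, -24.6), distance = 18.8215


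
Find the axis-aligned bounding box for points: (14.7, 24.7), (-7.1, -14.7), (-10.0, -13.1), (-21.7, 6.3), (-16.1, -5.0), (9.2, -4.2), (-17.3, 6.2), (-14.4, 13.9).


x range: [-21.7, 14.7]
y range: [-14.7, 24.7]
Bounding box: (-21.7,-14.7) to (14.7,24.7)

(-21.7,-14.7) to (14.7,24.7)


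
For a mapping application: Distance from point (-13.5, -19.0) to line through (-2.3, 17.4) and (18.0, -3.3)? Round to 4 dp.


|cross product| = 970.76
|line direction| = sqrt(840.58) = 28.9928
Distance = 970.76/sqrt(840.58) = 33.4828

33.4828


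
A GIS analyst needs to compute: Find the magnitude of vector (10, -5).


|u| = sqrt(10^2 + (-5)^2) = sqrt(125) = 11.1803

11.1803


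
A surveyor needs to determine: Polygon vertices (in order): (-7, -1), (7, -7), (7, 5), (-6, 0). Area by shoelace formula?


Shoelace sum: ((-7)*(-7) - 7*(-1)) + (7*5 - 7*(-7)) + (7*0 - (-6)*5) + ((-6)*(-1) - (-7)*0)
= 176
Area = |176|/2 = 88

88


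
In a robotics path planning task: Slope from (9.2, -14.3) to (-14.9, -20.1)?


slope = (y2-y1)/(x2-x1) = ((-20.1)-(-14.3))/((-14.9)-9.2) = (-5.8)/(-24.1) = 0.2407

0.2407


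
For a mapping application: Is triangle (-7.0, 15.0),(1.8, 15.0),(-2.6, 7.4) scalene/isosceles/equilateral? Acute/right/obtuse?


Side lengths squared: AB^2=77.44, BC^2=77.12, CA^2=77.12
Sorted: [77.12, 77.12, 77.44]
By sides: Isosceles, By angles: Acute

Isosceles, Acute


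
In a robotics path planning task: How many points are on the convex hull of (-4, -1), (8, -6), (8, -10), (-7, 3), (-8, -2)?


Convex hull vertices (CCW): (-8, -2), (8, -10), (8, -6), (-7, 3)
Count = 4

4


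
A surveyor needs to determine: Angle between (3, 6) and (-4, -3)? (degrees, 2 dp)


u.v = -30, |u| = sqrt(45) = 6.7082, |v| = sqrt(25) = 5
cos(theta) = u.v/(|u||v|) = -30/sqrt(1125) = -0.894427
theta = acos(-0.894427) = 153.43 degrees

153.43 degrees


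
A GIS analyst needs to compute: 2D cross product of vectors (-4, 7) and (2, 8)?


u x v = u_x*v_y - u_y*v_x = (-4)*8 - 7*2
= (-32) - 14 = -46

-46


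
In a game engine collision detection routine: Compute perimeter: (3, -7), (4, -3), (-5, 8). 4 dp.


Sides: (3, -7)->(4, -3): sqrt(17) = 4.123106, (4, -3)->(-5, 8): sqrt(202) = 14.21267, (-5, 8)->(3, -7): sqrt(289) = 17
Sum = 35.335776
Perimeter = 35.3358

35.3358


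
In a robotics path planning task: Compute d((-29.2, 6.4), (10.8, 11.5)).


dx=40, dy=5.1
d^2 = 40^2 + 5.1^2 = 1626.01
d = sqrt(1626.01) = 40.3238

40.3238


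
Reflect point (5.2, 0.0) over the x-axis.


Reflection over x-axis: (x,y) -> (x,-y)
(5.2, 0) -> (5.2, 0)

(5.2, 0)


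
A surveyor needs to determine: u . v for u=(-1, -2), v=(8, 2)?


u . v = u_x*v_x + u_y*v_y = (-1)*8 + (-2)*2
= (-8) + (-4) = -12

-12


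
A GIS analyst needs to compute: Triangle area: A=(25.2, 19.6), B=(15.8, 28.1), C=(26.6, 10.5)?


Area = |x_A(y_B-y_C) + x_B(y_C-y_A) + x_C(y_A-y_B)|/2
= |443.52 + (-143.78) + (-226.1)|/2
= 73.64/2 = 36.82

36.82


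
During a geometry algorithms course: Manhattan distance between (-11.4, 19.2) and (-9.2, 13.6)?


|(-11.4)-(-9.2)| + |19.2-13.6| = 2.2 + 5.6 = 7.8

7.8


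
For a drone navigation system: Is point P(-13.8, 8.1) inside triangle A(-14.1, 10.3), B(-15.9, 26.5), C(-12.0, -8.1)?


Cross products: AB x AP = -0.9, BC x BP = 0.9, CA x CP = -0.9
All same sign? no

No, outside


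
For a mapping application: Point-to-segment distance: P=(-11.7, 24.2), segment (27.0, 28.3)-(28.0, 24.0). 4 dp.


Project P onto AB: t = 0 (clamped to [0,1])
Closest point on segment: (27, 28.3)
Distance: 38.9166

38.9166


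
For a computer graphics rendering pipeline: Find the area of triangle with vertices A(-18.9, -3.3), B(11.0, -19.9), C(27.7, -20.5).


Area = |x_A(y_B-y_C) + x_B(y_C-y_A) + x_C(y_A-y_B)|/2
= |(-11.34) + (-189.2) + 459.82|/2
= 259.28/2 = 129.64

129.64


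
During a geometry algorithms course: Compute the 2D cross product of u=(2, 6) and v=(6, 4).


u x v = u_x*v_y - u_y*v_x = 2*4 - 6*6
= 8 - 36 = -28

-28


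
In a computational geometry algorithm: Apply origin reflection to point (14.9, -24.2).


Reflection over origin: (x,y) -> (-x,-y)
(14.9, -24.2) -> (-14.9, 24.2)

(-14.9, 24.2)


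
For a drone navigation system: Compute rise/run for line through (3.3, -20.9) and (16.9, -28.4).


slope = (y2-y1)/(x2-x1) = ((-28.4)-(-20.9))/(16.9-3.3) = (-7.5)/13.6 = -0.5515

-0.5515


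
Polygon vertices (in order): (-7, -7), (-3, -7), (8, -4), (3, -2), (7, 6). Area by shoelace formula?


Shoelace sum: ((-7)*(-7) - (-3)*(-7)) + ((-3)*(-4) - 8*(-7)) + (8*(-2) - 3*(-4)) + (3*6 - 7*(-2)) + (7*(-7) - (-7)*6)
= 117
Area = |117|/2 = 58.5

58.5


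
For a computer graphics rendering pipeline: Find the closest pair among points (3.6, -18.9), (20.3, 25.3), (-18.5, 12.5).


d(P0,P1) = 47.2497, d(P0,P2) = 38.3975, d(P1,P2) = 40.8568
Closest: P0 and P2

Closest pair: (3.6, -18.9) and (-18.5, 12.5), distance = 38.3975


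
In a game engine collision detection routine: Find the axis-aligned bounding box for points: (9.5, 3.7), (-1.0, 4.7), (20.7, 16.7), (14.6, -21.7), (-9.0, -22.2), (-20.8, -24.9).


x range: [-20.8, 20.7]
y range: [-24.9, 16.7]
Bounding box: (-20.8,-24.9) to (20.7,16.7)

(-20.8,-24.9) to (20.7,16.7)


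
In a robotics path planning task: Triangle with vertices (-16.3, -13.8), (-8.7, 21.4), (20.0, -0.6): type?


Side lengths squared: AB^2=1296.8, BC^2=1307.69, CA^2=1491.93
Sorted: [1296.8, 1307.69, 1491.93]
By sides: Scalene, By angles: Acute

Scalene, Acute


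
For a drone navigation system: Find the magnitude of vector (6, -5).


|u| = sqrt(6^2 + (-5)^2) = sqrt(61) = 7.8102

7.8102


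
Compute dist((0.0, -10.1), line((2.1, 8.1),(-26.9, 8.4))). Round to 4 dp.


|cross product| = 528.43
|line direction| = sqrt(841.09) = 29.0016
Distance = 528.43/sqrt(841.09) = 18.2207

18.2207


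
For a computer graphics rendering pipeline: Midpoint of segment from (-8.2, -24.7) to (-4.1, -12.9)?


M = (((-8.2)+(-4.1))/2, ((-24.7)+(-12.9))/2)
= (-6.15, -18.8)

(-6.15, -18.8)


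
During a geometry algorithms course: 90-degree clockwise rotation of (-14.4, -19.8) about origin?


90° CW: (x,y) -> (y, -x)
(-14.4,-19.8) -> (-19.8, 14.4)

(-19.8, 14.4)


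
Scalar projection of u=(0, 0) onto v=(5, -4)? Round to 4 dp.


u.v = 0, |v| = sqrt(41) = 6.4031
Scalar projection = u.v / |v| = 0 / sqrt(41) = 0

0


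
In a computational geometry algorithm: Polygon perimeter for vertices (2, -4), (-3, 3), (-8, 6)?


Sides: (2, -4)->(-3, 3): sqrt(74) = 8.602325, (-3, 3)->(-8, 6): sqrt(34) = 5.830952, (-8, 6)->(2, -4): sqrt(200) = 14.142136
Sum = 28.575413
Perimeter = 28.5754

28.5754


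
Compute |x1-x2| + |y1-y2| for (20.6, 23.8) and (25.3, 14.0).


|20.6-25.3| + |23.8-14| = 4.7 + 9.8 = 14.5

14.5
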